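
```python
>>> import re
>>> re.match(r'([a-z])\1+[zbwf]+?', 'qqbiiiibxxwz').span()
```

(0, 3)

After group 1 captures some text, `\1` only succeeds where that same text appears again.
`match` is anchored at position 0; if the pattern doesn't fit there, it returns None.
The match spans [0:3] → 'qqb'.
Captured: group 1 = 'q'.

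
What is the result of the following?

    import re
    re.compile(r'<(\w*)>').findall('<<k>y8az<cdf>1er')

['k', 'cdf']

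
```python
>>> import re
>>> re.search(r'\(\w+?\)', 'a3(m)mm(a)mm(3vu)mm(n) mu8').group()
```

`re.search` tries every starting position until one works.
The match spans [2:5] → '(m)'.

'(m)'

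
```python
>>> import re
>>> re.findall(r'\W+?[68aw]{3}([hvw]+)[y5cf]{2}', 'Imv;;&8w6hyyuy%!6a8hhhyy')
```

['h', 'hhh']

This matches one or more of a non-word character (lazy), then exactly 3 of one of [68aw]; then one or more of one of [hvw] (captured); then exactly 2 of one of [y5cf].
With a single group, `findall` returns only what that group captured — 2 items.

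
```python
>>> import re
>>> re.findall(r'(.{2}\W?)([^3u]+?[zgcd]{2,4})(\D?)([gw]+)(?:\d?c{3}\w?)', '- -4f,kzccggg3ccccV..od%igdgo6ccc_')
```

[('- -', '4f,kzccg', 'g', 'g')]

The pattern matches exactly 2 of any character, then optionally a non-word character (captured); then one or more of any character except [3u] (lazy), then 2 to 4 of one of [zgcd] (captured); then optionally a non-digit (captured); then one or more of one of [gw] (captured); then optionally a digit, then exactly 3 of the literal 'c', then optionally a word character (non-capturing group).
Lazy quantifiers expand one character at a time until the remainder of the pattern can match.
Walking the string: at [0:18] match '- -4f,kzccggg3cccc', groups = ('- -', '4f,kzccg', 'g', 'g').
`findall` packs the 4 group values into a tuple for every match.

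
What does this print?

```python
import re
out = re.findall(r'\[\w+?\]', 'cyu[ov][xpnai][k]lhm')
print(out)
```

['[ov]', '[xpnai]', '[k]']

`findall` yields the raw match text (3 of them) because the pattern has no groups.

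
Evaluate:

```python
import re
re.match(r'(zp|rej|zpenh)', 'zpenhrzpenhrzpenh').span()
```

`re.match` won't scan ahead — the pattern has to work from the very first character.
The match spans [0:2] → 'zp'.

(0, 2)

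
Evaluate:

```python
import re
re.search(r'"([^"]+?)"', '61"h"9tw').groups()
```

`search` walks the string left to right and returns the first match it finds.
The match spans [2:5] → '"h"'.
Captured: group 1 = 'h'.

('h',)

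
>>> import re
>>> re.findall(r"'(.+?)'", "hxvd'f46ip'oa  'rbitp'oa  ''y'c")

['f46ip', 'rbitp', "'y"]

Lazy quantifiers expand one character at a time until the remainder of the pattern can match.
Scanning left to right: at [4:11] match "'f46ip'", group 1 = 'f46ip'; at [15:22] match "'rbitp'", group 1 = 'rbitp'; at [26:30] match "''y'", group 1 = "'y".
With a single group, `findall` returns only what that group captured — 3 items.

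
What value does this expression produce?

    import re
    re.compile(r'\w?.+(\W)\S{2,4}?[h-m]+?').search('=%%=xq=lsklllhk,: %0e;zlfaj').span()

(0, 27)

The pattern matches optionally a word character, then one or more of any character; then a non-word character (captured); then 2 to 4 of a non-whitespace character (lazy), then one or more of a character in [h-m] (lazy).
The match spans [0:27] → '=%%=xq=lsklllhk,: %0e;zlfaj'.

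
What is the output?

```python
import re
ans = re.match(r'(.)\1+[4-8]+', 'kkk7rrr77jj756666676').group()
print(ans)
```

kkk7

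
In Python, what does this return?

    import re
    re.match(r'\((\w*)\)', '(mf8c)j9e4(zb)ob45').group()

'(mf8c)'

With `match`, the pattern is implicitly anchored at the beginning.
The match spans [0:6] → '(mf8c)'.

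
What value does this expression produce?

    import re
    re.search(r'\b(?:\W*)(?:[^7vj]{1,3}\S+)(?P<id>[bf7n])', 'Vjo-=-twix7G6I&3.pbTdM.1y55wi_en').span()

(0, 32)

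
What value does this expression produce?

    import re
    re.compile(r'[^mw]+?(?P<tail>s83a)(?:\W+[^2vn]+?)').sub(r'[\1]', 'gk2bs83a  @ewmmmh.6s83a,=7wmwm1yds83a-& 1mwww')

The pattern matches one or more of any character except [mw] (lazy); then the literal 's8', then the literal '3a' (captured as 'tail'); then one or more of a non-word character, then one or more of any character except [2vn] (lazy) (non-capturing group).
Each match is replaced using the text its own group 1 captured.

'[s83a]wmmm[s83a]wmwm[s83a]mwww'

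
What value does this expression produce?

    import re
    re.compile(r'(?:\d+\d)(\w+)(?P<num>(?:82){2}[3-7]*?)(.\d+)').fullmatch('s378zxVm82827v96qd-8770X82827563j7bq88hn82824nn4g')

None

The pattern matches one or more of a digit, then a digit (non-capturing group); then one or more of a word character (captured); then the literal '82' repeated 2 times, then zero or more of a character in [3-7] (lazy) (captured as 'num'); then any character, then one or more of a digit (captured).
`re.fullmatch` is like wrapping the pattern in `^…$` (in single-line mode).
Here the string isn't matched end-to-end, so the call returns None.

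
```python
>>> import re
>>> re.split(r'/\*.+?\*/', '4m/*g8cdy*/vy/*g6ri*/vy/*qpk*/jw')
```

Matches to split on: at [2:11] → '/*g8cdy*/'; at [13:21] → '/*g6ri*/'; at [23:30] → '/*qpk*/'.
Each match becomes a cut point; 4 segments remain.

['4m', 'vy', 'vy', 'jw']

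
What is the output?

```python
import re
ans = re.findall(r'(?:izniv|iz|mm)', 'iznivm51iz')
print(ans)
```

['izniv', 'iz']

Alternation tries branches left to right and keeps the first one that lets the overall match succeed at that position.
Scanning left to right: at [0:5] → 'izniv'; at [8:10] → 'iz'.
`findall` yields the raw match text (2 of them) because the pattern has no groups.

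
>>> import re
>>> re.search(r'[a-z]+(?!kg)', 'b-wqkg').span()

`(?!…)`/`(?<!…)` only lets a position through if the neighbouring text does NOT match; no characters are consumed.
`re.search` scans for the first position where the pattern succeeds.
The match spans [0:1] → 'b'.

(0, 1)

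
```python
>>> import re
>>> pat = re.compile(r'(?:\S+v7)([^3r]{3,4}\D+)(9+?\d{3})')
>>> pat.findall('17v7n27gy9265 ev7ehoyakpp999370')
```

Pattern: one or more of a non-whitespace character, then the literal 'v7' (non-capturing group); then 3 to 4 of any character except [3r], then one or more of a non-digit (captured); then one or more of the literal '9' (lazy), then exactly 3 of a digit (captured).
Matches: at [0:13] match '17v7n27gy9265', groups = ('n27gy', '9265'); at [14:29] match 'ev7ehoyakpp9993', groups = ('ehoyakpp', '9993').
2 groups means each result is a tuple of 2 captured strings — 2 here.

[('n27gy', '9265'), ('ehoyakpp', '9993')]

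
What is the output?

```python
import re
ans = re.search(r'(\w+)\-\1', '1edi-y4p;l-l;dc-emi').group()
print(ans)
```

l-l

After group 1 captures some text, `\1` only succeeds where that same text appears again.
`re.search` scans for the first position where the pattern succeeds.
The match spans [9:12] → 'l-l'.
Captured: group 1 = 'l'.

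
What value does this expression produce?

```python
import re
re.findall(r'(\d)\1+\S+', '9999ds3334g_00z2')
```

['9']

After group 1 captures some text, `\1` only succeeds where that same text appears again.
Walking the string: at [0:16] match '9999ds3334g_00z2', group 1 = '9'.
`findall` collects group 1 from the one match (1 total).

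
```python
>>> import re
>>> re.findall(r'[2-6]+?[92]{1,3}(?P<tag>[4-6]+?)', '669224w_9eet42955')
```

['4', '5']

This matches one or more of a character in [2-6] (lazy); then 1 to 3 of one of [92]; then one or more of a character in [4-6] (lazy) (captured as 'tag').
Walking the string: at [0:6] match '669224', group 1 = '4'; at [12:16] match '4295', group 1 = '5'.
One capturing group, so `findall` returns just the captured substring from each match — 2 in all.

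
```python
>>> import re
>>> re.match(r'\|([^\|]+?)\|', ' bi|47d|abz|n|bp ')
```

None

`re.match` won't scan ahead — the pattern has to work from the very first character.
Here the string doesn't start with a match, so the call returns None.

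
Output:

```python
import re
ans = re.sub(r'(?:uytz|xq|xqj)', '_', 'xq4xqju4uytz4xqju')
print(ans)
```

`|` is ordered: at each position the engine commits to the first alternative that works.
Matches: at [0:2] → 'xq'; at [3:5] → 'xq'; at [8:12] → 'uytz'; at [13:15] → 'xq'.
Every occurrence is swapped for '_'.

_4_ju4_4_ju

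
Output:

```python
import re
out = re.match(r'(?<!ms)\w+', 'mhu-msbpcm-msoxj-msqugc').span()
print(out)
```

(0, 3)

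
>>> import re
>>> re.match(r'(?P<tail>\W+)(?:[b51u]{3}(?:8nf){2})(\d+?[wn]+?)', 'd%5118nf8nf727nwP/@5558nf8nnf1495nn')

This matches one or more of a non-word character (captured as 'tail'); then exactly 3 of one of [b51u], then the literal '8nf' repeated 2 times (non-capturing group); then one or more of a digit (lazy), then one or more of one of [wn] (lazy) (captured).
`re.match` only tries the pattern at the start of the string.
Here position 0 doesn't satisfy it, so the call returns None.

None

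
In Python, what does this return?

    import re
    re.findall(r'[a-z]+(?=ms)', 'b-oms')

['o']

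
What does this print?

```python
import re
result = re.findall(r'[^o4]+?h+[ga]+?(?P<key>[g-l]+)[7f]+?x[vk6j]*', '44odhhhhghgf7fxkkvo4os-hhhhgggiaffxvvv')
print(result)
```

['hg']

Pattern: one or more of any character except [o4] (lazy), then one or more of a literal 'h'; then one or more of one of [ga] (lazy); then one or more of a character in [g-l] (captured as 'key'); then one or more of one of [7f] (lazy), then a literal 'x', then zero or more of one of [vk6j].
Matches: at [3:18] match 'dhhhhghgf7fxkkv', group 1 = 'hg'.
With a single group, `findall` returns only what that group captured — 1 item.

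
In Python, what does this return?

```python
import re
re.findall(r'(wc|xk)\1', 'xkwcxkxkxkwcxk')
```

A backreference is literal: `\1` must see the identical characters the first group matched.
One capturing group, so `findall` returns just the captured substring from the one match — 1 in all.

['xk']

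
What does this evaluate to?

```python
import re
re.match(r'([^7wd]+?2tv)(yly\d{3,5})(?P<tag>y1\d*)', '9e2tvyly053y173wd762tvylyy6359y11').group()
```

'9e2tvyly053y173'

This matches one or more of any character except [7wd] (lazy), then the literal '2tv' (captured); then the literal 'yly', then 3 to 5 of a digit (captured); then the literal 'y1', then zero or more of a digit (captured as 'tag').
`re.match` only tries the pattern at the start of the string.
The match spans [0:15] → '9e2tvyly053y173'.
Captured: group 1 = '9e2tv', group 2 = 'yly053', group 3 = 'y173'.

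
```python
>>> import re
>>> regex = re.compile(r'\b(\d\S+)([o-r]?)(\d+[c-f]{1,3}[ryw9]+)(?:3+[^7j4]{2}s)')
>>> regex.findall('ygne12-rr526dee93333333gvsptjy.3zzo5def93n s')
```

[('3zzo', '', '5def9')]

Multiple groups make `findall` return tuples — one 3-tuple for the one match.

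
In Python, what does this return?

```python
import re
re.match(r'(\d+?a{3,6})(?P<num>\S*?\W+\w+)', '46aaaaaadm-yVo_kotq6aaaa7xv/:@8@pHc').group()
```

This matches one or more of a digit (lazy), then 3 to 6 of the literal 'a' (captured); then zero or more of a non-whitespace character (lazy), then one or more of a non-word character, then one or more of a word character (captured as 'num').
`re.match` only tries the pattern at the start of the string.
The match spans [0:27] → '46aaaaaadm-yVo_kotq6aaaa7xv'.
Captured: group 1 = '46aaaaaa', group 2 = 'dm-yVo_kotq6aaaa7xv'.

'46aaaaaadm-yVo_kotq6aaaa7xv'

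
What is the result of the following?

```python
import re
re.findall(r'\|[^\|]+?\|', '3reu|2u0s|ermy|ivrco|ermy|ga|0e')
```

['|2u0s|', '|ivrco|', '|ga|']

Matches: at [4:10] → '|2u0s|'; at [14:21] → '|ivrco|'; at [25:29] → '|ga|'.
Since nothing is captured, `findall` lists the 3 matched substrings directly.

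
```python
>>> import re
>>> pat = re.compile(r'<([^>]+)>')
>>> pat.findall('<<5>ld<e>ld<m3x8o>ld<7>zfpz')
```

Because there's exactly one group, `findall` drops the full match and keeps group 1 from each hit.

['<5', 'e', 'm3x8o', '7']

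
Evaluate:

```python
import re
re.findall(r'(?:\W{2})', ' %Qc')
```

The pattern matches exactly 2 of a non-word character (non-capturing group).
Walking the string: at [0:2] → ' %'.
No capturing groups, so `findall` returns the 1 full match string.

[' %']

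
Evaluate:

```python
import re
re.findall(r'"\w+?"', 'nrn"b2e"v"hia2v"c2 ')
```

['"b2e"', '"hia2v"']

`findall` yields the raw match text (2 of them) because the pattern has no groups.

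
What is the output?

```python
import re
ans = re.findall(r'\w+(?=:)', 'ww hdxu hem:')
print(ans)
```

['hem']

The lookaround is zero-width — it requires the adjacent text to match without consuming it, so the asserted text isn't part of the match.
Walking the string: at [8:11] → 'hem'.
`findall` yields the raw match text (1 of them) because the pattern has no groups.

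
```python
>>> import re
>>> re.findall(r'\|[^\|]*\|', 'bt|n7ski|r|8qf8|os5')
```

['|n7ski|', '|8qf8|']

`findall` yields the raw match text (2 of them) because the pattern has no groups.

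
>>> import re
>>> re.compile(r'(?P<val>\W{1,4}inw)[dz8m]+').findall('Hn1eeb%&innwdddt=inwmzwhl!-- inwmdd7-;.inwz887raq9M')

['=inw', '!-- inw', '-;.inw']

The pattern matches 1 to 4 of a non-word character, then the literal 'inw' (captured as 'val'); then one or more of one of [dz8m].
`findall` collects group 1 from each match (3 total).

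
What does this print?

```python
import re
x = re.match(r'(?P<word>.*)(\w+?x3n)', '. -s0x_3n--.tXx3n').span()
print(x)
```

With `match`, the pattern is implicitly anchored at the beginning.
The match spans [0:17] → '. -s0x_3n--.tXx3n'.

(0, 17)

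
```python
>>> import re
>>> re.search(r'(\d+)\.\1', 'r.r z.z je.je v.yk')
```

None

After group 1 captures some text, `\1` only succeeds where that same text appears again.
`search` walks the string left to right and returns the first match it finds.
Here nothing in the string fits, so the call returns None.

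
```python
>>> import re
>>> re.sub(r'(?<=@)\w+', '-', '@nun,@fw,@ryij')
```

The positive lookaround only admits positions where the adjacent text matches; those characters stay outside the span.
Each match is replaced by '-'.

'@-,@-,@-'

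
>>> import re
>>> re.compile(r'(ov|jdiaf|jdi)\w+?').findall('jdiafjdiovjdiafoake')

['jdiaf', 'ov']

Alternation tries branches left to right and keeps the first one that lets the overall match succeed at that position.
Scanning left to right: at [0:6] match 'jdiafj', group 1 = 'jdiaf'; at [8:11] match 'ovj', group 1 = 'ov'.
Because there's exactly one group, `findall` drops the full match and keeps group 1 from each hit.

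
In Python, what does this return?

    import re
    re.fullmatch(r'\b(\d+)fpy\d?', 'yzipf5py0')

None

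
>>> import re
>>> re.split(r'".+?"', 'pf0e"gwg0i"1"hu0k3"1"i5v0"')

['pf0e', '1', '1', '']

Matches to split on: at [4:11] → '"gwg0i"'; at [12:19] → '"hu0k3"'; at [20:26] → '"i5v0"'.
Splitting on the pattern gives 4 pieces.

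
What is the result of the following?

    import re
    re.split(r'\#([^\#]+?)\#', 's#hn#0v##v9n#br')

['s', 'hn', '0v#', 'v9n', 'br']

The group in the pattern means `split` returns the separators' captures alongside the pieces.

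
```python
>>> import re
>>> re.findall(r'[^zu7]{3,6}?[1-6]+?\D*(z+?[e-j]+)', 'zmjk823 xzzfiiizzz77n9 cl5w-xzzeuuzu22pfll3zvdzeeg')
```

['zfiii', 'ze', 'zeeg']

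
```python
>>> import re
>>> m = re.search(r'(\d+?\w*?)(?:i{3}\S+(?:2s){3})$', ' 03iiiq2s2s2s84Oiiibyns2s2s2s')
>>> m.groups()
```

('03',)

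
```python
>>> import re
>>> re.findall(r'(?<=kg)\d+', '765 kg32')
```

['32']

Because the assertion is zero-width, the text it checks is not consumed and won't appear in the result.
No capturing groups, so `findall` returns the 1 full match string.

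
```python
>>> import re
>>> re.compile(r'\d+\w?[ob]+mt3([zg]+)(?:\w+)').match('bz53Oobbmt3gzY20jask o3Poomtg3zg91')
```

None

The pattern matches one or more of a digit; then optionally a word character, then one or more of one of [ob], then the literal 'mt3'; then one or more of one of [zg] (captured); then one or more of a word character (non-capturing group).
`re.match` only tries the pattern at the start of the string.
Here the pattern fails at index 0, so the call returns None.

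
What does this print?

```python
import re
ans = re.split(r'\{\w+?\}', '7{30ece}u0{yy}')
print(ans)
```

['7', 'u0', '']

Splitting on the pattern gives 3 pieces.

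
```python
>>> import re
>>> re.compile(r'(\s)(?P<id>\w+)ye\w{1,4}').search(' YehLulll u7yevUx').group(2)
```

This matches whitespace (captured); then one or more of a word character (captured as 'id'); then the literal 'ye', then 1 to 4 of a word character.
`search` walks the string left to right and returns the first match it finds.
The match spans [9:17] → ' u7yevUx'.
Captured: group 1 = ' ', group 2 = 'u7'.

'u7'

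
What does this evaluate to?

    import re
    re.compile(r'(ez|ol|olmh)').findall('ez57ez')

Because there's exactly one group, `findall` drops the full match and keeps group 1 from each hit.

['ez', 'ez']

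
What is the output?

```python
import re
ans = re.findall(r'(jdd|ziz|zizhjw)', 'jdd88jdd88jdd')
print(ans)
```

['jdd', 'jdd', 'jdd']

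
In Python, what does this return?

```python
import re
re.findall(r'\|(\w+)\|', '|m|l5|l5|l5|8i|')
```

['m', 'l5', '8i']

One capturing group, so `findall` returns just the captured substring from each match — 3 in all.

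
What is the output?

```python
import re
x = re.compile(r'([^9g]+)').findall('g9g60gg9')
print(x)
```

['60']

Pattern: one or more of any character except [9g] (captured).
`findall` collects group 1 from the one match (1 total).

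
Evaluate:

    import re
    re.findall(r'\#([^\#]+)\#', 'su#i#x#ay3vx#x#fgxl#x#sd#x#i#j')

['i', 'ay3vx', 'fgxl', 'sd', 'i']

One capturing group, so `findall` returns just the captured substring from each match — 5 in all.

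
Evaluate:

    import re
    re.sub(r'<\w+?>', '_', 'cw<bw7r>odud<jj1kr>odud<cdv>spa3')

Matches: at [2:8] → '<bw7r>'; at [12:19] → '<jj1kr>'; at [23:28] → '<cdv>'.
`sub` substitutes '_' at each match site.

'cw_odud_odud_spa3'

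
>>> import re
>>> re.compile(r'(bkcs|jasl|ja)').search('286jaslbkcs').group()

'jasl'

Alternation tries branches left to right and keeps the first one that lets the overall match succeed at that position.
`re.search` tries every starting position until one works.
The match spans [3:7] → 'jasl'.
Captured: group 1 = 'jasl'.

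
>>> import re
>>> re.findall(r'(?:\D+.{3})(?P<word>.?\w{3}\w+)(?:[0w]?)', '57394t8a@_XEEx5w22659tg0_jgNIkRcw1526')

One capturing group, so `findall` returns just the captured substring from the one match — 1 in all.

['_XEEx5w22659tg0_jgNIkRcw1526']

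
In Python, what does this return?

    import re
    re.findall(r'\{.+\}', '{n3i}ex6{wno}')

['{n3i}ex6{wno}']

No capturing groups, so `findall` returns the 1 full match string.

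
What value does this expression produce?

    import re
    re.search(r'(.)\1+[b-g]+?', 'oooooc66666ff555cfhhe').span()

(0, 6)

A backreference is literal: `\1` must see the identical characters the first group matched.
The match spans [0:6] → 'oooooc'.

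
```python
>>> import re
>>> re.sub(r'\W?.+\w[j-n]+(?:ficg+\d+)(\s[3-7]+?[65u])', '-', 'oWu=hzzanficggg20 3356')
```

The `?` after the quantifier makes it lazy — it takes as little as possible before letting the rest of the pattern try.
Each match is replaced by '-'.

'-6'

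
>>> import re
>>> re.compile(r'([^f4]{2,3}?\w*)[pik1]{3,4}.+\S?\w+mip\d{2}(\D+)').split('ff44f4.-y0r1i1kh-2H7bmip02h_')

['ff44f4', '.-y0r1', 'h_', '']

Pattern: 2 to 3 of any character except [f4] (lazy), then zero or more of a word character (captured); then 3 to 4 of one of [pik1], then one or more of any character, then optionally a non-whitespace character; then one or more of a word character, then the literal 'mip', then exactly 2 of a digit; then one or more of a non-digit (captured).
Matches to split on: at [6:28] → '.-y0r1i1kh-2H7bmip02h_'.
`re.split` interleaves the captured-group text with the surrounding fragments.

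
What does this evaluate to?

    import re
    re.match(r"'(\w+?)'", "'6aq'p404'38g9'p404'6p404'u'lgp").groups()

`re.match` won't scan ahead — the pattern has to work from the very first character.
The match spans [0:5] → "'6aq'".
Captured: group 1 = '6aq'.

('6aq',)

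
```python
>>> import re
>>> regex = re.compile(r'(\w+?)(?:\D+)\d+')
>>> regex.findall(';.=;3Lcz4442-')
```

['3']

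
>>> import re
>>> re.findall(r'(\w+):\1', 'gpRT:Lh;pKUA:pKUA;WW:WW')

['pKUA', 'WW']

A backreference is literal: `\1` must see the identical characters the first group matched.
Because there's exactly one group, `findall` drops the full match and keeps group 1 from each hit.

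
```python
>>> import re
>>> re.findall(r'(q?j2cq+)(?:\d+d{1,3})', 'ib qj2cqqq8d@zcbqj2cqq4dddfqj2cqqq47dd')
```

This matches optionally a literal 'q', then the literal 'j2c', then one or more of the literal 'q' (captured); then one or more of a digit, then 1 to 3 of a literal 'd' (non-capturing group).
Scanning left to right: at [3:12] match 'qj2cqqq8d', group 1 = 'qj2cqqq'; at [16:26] match 'qj2cqq4ddd', group 1 = 'qj2cqq'; at [27:38] match 'qj2cqqq47dd', group 1 = 'qj2cqqq'.
Because there's exactly one group, `findall` drops the full match and keeps group 1 from each hit.

['qj2cqqq', 'qj2cqq', 'qj2cqqq']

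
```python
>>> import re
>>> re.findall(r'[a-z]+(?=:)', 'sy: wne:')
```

['sy', 'wne']

The positive lookaround only admits positions where the adjacent text matches; those characters stay outside the span.
Scanning left to right: at [0:2] → 'sy'; at [4:7] → 'wne'.
No capturing groups, so `findall` returns the 2 full match strings.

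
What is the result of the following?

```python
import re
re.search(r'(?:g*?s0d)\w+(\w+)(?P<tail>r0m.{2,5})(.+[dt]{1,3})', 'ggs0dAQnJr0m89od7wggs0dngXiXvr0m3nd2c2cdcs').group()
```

The pattern matches zero or more of a literal 'g' (lazy), then the literal 's0d' (non-capturing group); then one or more of a word character; then one or more of a word character (captured); then a literal 'r', then the literal '0m', then 2 to 5 of any character (captured as 'tail'); then one or more of any character, then 1 to 3 of one of [dt] (captured).
The match spans [0:40] → 'ggs0dAQnJr0m89od7wggs0dngXiXvr0m3nd2c2cd'.

'ggs0dAQnJr0m89od7wggs0dngXiXvr0m3nd2c2cd'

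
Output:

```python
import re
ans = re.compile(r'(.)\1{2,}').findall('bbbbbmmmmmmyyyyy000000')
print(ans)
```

['b', 'm', 'y', '0']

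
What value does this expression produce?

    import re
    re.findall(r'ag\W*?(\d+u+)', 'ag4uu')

['4uu']

Pattern: the literal 'ag', then zero or more of a non-word character (lazy); then one or more of a digit, then one or more of a literal 'u' (captured).
Because there's exactly one group, `findall` drops the full match and keeps group 1 from the one hit.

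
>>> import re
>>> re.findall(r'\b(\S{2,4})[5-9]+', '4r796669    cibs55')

This matches a word boundary (`\b`, zero-width); then 2 to 4 of a non-whitespace character (captured); then one or more of a character in [5-9].
Because there's exactly one group, `findall` drops the full match and keeps group 1 from each hit.

['4r79', 'cibs']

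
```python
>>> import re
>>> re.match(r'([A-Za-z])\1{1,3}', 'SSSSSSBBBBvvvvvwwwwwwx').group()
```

`\1` is not a pattern — it's the concrete string captured by group 1, re-applied verbatim.
`re.match` won't scan ahead — the pattern has to work from the very first character.
The match spans [0:4] → 'SSSS'.
Captured: group 1 = 'S'.

'SSSS'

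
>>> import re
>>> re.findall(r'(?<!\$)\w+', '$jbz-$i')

Because the assertion is negative and zero-width, positions next to the forbidden text are skipped.
With no groups in the pattern, `findall` gives back each whole match — 1 here.

['bz']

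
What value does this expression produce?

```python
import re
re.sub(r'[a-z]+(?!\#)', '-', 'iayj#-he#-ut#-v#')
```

A negative assertion filters positions out without eating any characters.
`sub` substitutes '-' at each match site.

'-j#--e#--t#-v#'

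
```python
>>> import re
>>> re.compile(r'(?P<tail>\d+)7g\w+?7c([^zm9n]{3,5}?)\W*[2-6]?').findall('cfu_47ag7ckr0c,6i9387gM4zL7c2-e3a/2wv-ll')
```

This matches one or more of a digit (captured as 'tail'); then the literal '7g', then one or more of a word character (lazy), then the literal '7c'; then 3 to 5 of any character except [zm9n] (lazy) (captured); then zero or more of a non-word character, then optionally a character in [2-6].
Walking the string: at [17:32] match '9387gM4zL7c2-e3', groups = ('938', '2-e').
With 2 capturing groups, `findall` returns a 2-tuple per match.

[('938', '2-e')]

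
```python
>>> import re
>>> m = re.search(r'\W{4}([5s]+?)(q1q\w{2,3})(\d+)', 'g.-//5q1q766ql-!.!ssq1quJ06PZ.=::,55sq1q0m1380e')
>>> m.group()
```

'.-//5q1q766'

Pattern: exactly 4 of a non-word character; then one or more of one of [5s] (lazy) (captured); then the literal 'q1q', then 2 to 3 of a word character (captured); then one or more of a digit (captured).
The match spans [1:12] → '.-//5q1q766'.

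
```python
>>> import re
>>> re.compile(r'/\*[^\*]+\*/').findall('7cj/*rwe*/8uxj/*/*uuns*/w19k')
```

Scanning left to right: at [3:10] → '/*rwe*/'; at [16:24] → '/*uuns*/'.
Since nothing is captured, `findall` lists the 2 matched substrings directly.

['/*rwe*/', '/*uuns*/']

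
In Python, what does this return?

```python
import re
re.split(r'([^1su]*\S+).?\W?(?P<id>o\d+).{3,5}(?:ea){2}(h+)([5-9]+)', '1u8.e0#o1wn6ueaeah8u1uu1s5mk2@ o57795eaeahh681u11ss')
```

['', '1u8.e0#o1wn6ueaeah8u1uu1s5mk2@', 'o57', 'hh', '68', '1u11ss']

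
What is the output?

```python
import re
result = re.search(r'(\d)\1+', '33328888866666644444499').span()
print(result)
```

(0, 3)

The backreference `\1` re-matches whatever the first group consumed, character for character.
The match spans [0:3] → '333'.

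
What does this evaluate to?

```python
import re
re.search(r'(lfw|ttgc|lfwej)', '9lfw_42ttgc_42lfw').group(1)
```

'lfw'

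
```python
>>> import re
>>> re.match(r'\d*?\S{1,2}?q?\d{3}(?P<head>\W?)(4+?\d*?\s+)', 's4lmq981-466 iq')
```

None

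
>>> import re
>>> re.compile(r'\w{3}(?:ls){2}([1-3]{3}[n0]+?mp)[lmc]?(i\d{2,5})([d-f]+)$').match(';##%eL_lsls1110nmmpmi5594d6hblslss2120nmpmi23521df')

None

Pattern: exactly 3 of a word character, then the literal 'ls' repeated 2 times; then exactly 3 of a character in [1-3], then one or more of one of [n0] (lazy), then the literal 'mp' (captured); then optionally one of [lmc]; then the literal 'i', then 2 to 5 of a digit (captured); then one or more of a character in [d-f] (captured); then anchored at the end.
With `match`, the pattern is implicitly anchored at the beginning.
Here the pattern fails at index 0, so the call returns None.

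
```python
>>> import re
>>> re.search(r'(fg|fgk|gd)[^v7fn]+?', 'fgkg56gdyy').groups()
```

('fg',)

Alternation tries branches left to right and keeps the first one that lets the overall match succeed at that position.
`re.search` tries every starting position until one works.
The match spans [0:3] → 'fgk'.
Captured: group 1 = 'fg'.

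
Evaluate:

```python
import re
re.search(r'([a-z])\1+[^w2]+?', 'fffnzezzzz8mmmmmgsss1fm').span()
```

(0, 4)

`\1` has to match the exact text group 1 already captured.
`re.search` tries every starting position until one works.
The match spans [0:4] → 'fffn'.
Captured: group 1 = 'f'.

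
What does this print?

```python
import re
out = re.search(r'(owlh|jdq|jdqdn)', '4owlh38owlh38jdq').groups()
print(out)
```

('owlh',)

The match spans [1:5] → 'owlh'.
Captured: group 1 = 'owlh'.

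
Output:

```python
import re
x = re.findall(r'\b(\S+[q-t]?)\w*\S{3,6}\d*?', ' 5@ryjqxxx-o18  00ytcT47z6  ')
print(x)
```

['5@ryjqxxx-', '00ytcT4']

Pattern: a word boundary (`\b`, zero-width); then one or more of a non-whitespace character, then optionally a character in [q-t] (captured); then zero or more of a word character, then 3 to 6 of a non-whitespace character, then zero or more of a digit (lazy).
Because there's exactly one group, `findall` drops the full match and keeps group 1 from each hit.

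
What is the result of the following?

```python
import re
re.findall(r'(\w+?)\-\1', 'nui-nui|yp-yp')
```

['nui', 'yp']

A backreference is literal: `\1` must see the identical characters the first group matched.
`findall` collects group 1 from each match (2 total).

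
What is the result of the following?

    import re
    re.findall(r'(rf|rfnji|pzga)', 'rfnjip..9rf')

['rf', 'rf']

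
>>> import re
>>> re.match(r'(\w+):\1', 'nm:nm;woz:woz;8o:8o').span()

(0, 5)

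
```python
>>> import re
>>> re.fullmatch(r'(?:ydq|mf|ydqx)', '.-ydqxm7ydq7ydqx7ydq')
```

None

`re.fullmatch` requires the pattern to consume the entire string.
Here the string isn't matched end-to-end, so the call returns None.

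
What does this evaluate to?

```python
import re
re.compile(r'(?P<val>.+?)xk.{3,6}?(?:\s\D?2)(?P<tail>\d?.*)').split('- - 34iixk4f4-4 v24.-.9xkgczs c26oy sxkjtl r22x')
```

['', '- - 34ii', '4.-.9xkgczs c26oy sxkjtl r22x', '']

The pattern matches one or more of any character (lazy) (captured as 'val'); then the literal 'xk', then 3 to 6 of any character (lazy); then whitespace, then optionally a non-digit, then a literal '2' (non-capturing group); then optionally a digit, then zero or more of any character (captured as 'tail').
Matches to split on: at [0:47] → '- - 34iixk4f4-4 v24.-.9xkgczs c26oy sxkjtl r22x'.
The group in the pattern means `split` returns the separators' captures alongside the pieces.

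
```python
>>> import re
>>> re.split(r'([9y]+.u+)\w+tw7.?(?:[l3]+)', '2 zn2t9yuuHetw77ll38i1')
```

The pattern matches one or more of one of [9y], then any character, then one or more of the literal 'u' (captured); then one or more of a word character, then the literal 'tw7', then optionally any character; then one or more of one of [l3] (non-capturing group).
Matches to split on: at [6:19] → '9yuuHetw77ll3'.
`re.split` interleaves the captured-group text with the surrounding fragments.

['2 zn2t', '9yuu', '8i1']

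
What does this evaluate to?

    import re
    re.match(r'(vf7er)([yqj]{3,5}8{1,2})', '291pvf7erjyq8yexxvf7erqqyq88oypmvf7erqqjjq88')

None

The pattern matches the literal 'vf7', then the literal 'er' (captured); then 3 to 5 of one of [yqj], then 1 to 2 of a literal '8' (captured).
`match` is anchored at position 0; if the pattern doesn't fit there, it returns None.
Here the string doesn't start with a match, so the call returns None.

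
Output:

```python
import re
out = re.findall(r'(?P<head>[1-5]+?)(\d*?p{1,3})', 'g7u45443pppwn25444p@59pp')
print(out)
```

[('4', '5443ppp'), ('2', '5444p'), ('5', '9pp')]

This matches one or more of a character in [1-5] (lazy) (captured as 'head'); then zero or more of a digit (lazy), then 1 to 3 of a literal 'p' (captured).
A `+?`/`*?`/`{m,n}?` starts at its minimum and grows only as far as needed for what follows to match.
Scanning left to right: at [3:11] match '45443ppp', groups = ('4', '5443ppp'); at [13:19] match '25444p', groups = ('2', '5444p'); at [20:24] match '59pp', groups = ('5', '9pp').
2 groups means each result is a tuple of 2 captured strings — 3 here.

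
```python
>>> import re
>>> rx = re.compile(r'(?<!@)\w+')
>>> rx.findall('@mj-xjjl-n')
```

['j', 'xjjl', 'n']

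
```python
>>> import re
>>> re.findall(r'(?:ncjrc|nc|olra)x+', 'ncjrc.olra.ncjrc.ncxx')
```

Matches: at [17:21] → 'ncxx'.
No capturing groups, so `findall` returns the 1 full match string.

['ncxx']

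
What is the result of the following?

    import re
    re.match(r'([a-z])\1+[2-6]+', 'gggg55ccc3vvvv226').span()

After group 1 captures some text, `\1` only succeeds where that same text appears again.
`re.match` only tries the pattern at the start of the string.
The match spans [0:6] → 'gggg55'.
Captured: group 1 = 'g'.

(0, 6)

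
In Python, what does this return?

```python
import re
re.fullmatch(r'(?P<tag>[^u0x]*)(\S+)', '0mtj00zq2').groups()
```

Pattern: zero or more of any character except [u0x] (captured as 'tag'); then one or more of a non-whitespace character (captured).
`re.fullmatch` requires the pattern to consume the entire string.
The match spans [0:9] → '0mtj00zq2'.
Captured: group 1 = '', group 2 = '0mtj00zq2'.

('', '0mtj00zq2')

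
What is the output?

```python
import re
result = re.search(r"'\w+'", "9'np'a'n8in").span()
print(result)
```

(1, 5)

`re.search` scans for the first position where the pattern succeeds.
The match spans [1:5] → "'np'".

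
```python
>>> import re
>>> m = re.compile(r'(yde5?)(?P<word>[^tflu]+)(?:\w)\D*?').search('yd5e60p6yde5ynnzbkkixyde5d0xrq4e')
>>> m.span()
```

(8, 32)

Pattern: the literal 'yde', then optionally the literal '5' (captured); then one or more of any character except [tflu] (captured as 'word'); then a word character (non-capturing group); then zero or more of a non-digit (lazy).
`search` walks the string left to right and returns the first match it finds.
The match spans [8:32] → 'yde5ynnzbkkixyde5d0xrq4e'.
Captured: group 1 = 'yde5', group 2 = 'ynnzbkkixyde5d0xrq4'.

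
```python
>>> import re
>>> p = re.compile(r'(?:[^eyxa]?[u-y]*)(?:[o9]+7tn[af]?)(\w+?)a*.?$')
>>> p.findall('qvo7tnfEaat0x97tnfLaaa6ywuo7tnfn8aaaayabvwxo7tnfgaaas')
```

['Eaat0x97tnfLaaa6ywuo7tnfn8aaaayabvwxo7tnfg']

Pattern: optionally any character except [eyxa], then zero or more of a character in [u-y] (non-capturing group); then one or more of one of [o9], then the literal '7tn', then optionally one of [af] (non-capturing group); then one or more of a word character (lazy) (captured); then zero or more of a literal 'a', then optionally any character; then anchored at the end.
Because the quantifier is non-greedy, it stops expanding at the earliest point where the rest of the pattern can succeed.
Scanning left to right: at [0:53] match 'qvo7tnfEaat0x97tnfLaaa6ywuo7tnfn8aaaayabvwxo7tnfgaaas', group 1 = 'Eaat0x97tnfLaaa6ywuo7tnfn8aaaayabvwxo7tnfg'.
One capturing group, so `findall` returns just the captured substring from the one match — 1 in all.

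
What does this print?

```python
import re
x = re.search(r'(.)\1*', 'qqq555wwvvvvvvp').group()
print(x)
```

qqq

After group 1 captures some text, `\1` only succeeds where that same text appears again.
Unlike `match`, `search` isn't anchored — it looks for the pattern anywhere in the string.
The match spans [0:3] → 'qqq'.
Captured: group 1 = 'q'.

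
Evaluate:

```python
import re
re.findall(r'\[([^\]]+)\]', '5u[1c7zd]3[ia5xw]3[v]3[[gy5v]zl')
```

['1c7zd', 'ia5xw', 'v', '[gy5v']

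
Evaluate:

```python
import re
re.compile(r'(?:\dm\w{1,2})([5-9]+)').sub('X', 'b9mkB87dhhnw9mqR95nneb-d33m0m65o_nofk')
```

'bXdhhnwXnneb-d3Xo_nofk'

This matches a digit, then the literal 'm', then 1 to 2 of a word character (non-capturing group); then one or more of a character in [5-9] (captured).
Matches: at [1:7] → '9mkB87'; at [12:18] → '9mqR95'; at [25:31] → '3m0m65'.
Every occurrence is swapped for 'X'.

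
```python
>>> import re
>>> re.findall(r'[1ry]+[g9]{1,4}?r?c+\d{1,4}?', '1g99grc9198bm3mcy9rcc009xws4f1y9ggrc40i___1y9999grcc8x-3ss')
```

['1g99grc9', 'y9rcc0', '1y9ggrc4']

This matches one or more of one of [1ry], then 1 to 4 of one of [g9] (lazy); then optionally the literal 'r', then one or more of a literal 'c', then 1 to 4 of a digit (lazy).
Scanning left to right: at [0:8] → '1g99grc9'; at [16:22] → 'y9rcc0'; at [29:37] → '1y9ggrc4'.
`findall` yields the raw match text (3 of them) because the pattern has no groups.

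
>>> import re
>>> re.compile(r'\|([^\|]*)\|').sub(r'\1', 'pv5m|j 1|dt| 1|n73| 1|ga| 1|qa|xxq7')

'pv5mj 1dt 1n73 1ga 1qa|xxq7'

Matches: at [4:9] → '|j 1|'; at [11:15] → '| 1|'; at [18:22] → '| 1|'; at [24:28] → '| 1|'.
`\1` in the replacement pulls in group 1's text for each match.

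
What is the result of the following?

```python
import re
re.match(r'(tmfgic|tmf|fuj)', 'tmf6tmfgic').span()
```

(0, 3)

`re.match` only tries the pattern at the start of the string.
The match spans [0:3] → 'tmf'.
Captured: group 1 = 'tmf'.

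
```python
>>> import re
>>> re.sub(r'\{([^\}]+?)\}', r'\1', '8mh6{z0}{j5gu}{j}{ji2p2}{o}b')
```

'8mh6z0j5gujji2p2ob'

The replacement refers to a captured group, so each match is rewritten using its own captured text.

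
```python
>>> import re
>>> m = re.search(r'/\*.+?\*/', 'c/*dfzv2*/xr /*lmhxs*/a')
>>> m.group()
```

Because the quantifier is non-greedy, it stops expanding at the earliest point where the rest of the pattern can succeed.
The match spans [1:10] → '/*dfzv2*/'.

'/*dfzv2*/'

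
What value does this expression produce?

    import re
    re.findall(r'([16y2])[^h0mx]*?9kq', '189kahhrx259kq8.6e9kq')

This matches one of [16y2] (captured); then zero or more of any character except [h0mx] (lazy), then the literal '9kq'.
Lazy quantifiers expand one character at a time until the remainder of the pattern can match.
Matches: at [9:14] match '259kq', group 1 = '2'; at [16:21] match '6e9kq', group 1 = '6'.
With a single group, `findall` returns only what that group captured — 2 items.

['2', '6']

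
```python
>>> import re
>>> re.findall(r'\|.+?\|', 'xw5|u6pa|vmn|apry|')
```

The `?` after the quantifier makes it lazy — it takes as little as possible before letting the rest of the pattern try.
No capturing groups, so `findall` returns the 2 full match strings.

['|u6pa|', '|apry|']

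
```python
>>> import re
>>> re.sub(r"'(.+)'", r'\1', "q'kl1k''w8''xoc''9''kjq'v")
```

"qkl1k''w8''xoc''9''kjqv"

Matches: at [1:24] → "'kl1k''w8''xoc''9''kjq'".
Each match is replaced using the text its own group 1 captured.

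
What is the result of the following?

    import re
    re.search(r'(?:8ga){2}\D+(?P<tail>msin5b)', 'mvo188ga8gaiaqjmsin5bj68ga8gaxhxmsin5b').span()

The match spans [5:21] → '8ga8gaiaqjmsin5b'.

(5, 21)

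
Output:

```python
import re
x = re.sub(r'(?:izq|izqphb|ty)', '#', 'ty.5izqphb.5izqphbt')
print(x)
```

Branches in `(...|...)` are attempted left-to-right; the first branch that allows the whole pattern to succeed is taken.
Matches: at [0:2] → 'ty'; at [4:7] → 'izq'; at [12:15] → 'izq'.
Every occurrence is swapped for '#'.

#.5#phb.5#phbt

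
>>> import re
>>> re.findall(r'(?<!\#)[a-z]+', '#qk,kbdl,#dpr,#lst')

`(?!…)`/`(?<!…)` only lets a position through if the neighbouring text does NOT match; no characters are consumed.
Matches: at [2:3] → 'k'; at [4:8] → 'kbdl'; at [11:13] → 'pr'; at [16:18] → 'st'.
`findall` yields the raw match text (4 of them) because the pattern has no groups.

['k', 'kbdl', 'pr', 'st']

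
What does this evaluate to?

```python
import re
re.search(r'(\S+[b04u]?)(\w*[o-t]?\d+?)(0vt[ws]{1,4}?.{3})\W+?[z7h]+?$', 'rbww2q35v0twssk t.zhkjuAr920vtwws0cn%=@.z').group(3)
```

Pattern: one or more of a non-whitespace character, then optionally one of [b04u] (captured); then zero or more of a word character, then optionally a character in [o-t], then one or more of a digit (lazy) (captured); then the literal '0vt', then 1 to 4 of one of [ws] (lazy), then exactly 3 of any character (captured); then one or more of a non-word character (lazy), then one or more of one of [z7h] (lazy); then anchored at the end.
`re.search` tries every starting position until one works.
The match spans [16:41] → 't.zhkjuAr920vtwws0cn%=@.z'.
Captured: group 1 = 't.zhkjuAr9', group 2 = '2', group 3 = '0vtwws0cn'.

'0vtwws0cn'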